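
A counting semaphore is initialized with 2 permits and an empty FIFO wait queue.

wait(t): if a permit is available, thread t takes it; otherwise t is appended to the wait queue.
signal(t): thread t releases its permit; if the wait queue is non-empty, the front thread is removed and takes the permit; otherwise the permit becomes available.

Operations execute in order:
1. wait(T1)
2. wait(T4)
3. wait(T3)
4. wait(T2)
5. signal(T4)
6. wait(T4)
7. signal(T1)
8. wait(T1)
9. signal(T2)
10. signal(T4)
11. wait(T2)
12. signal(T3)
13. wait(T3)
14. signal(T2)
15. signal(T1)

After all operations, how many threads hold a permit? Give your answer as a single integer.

Step 1: wait(T1) -> count=1 queue=[] holders={T1}
Step 2: wait(T4) -> count=0 queue=[] holders={T1,T4}
Step 3: wait(T3) -> count=0 queue=[T3] holders={T1,T4}
Step 4: wait(T2) -> count=0 queue=[T3,T2] holders={T1,T4}
Step 5: signal(T4) -> count=0 queue=[T2] holders={T1,T3}
Step 6: wait(T4) -> count=0 queue=[T2,T4] holders={T1,T3}
Step 7: signal(T1) -> count=0 queue=[T4] holders={T2,T3}
Step 8: wait(T1) -> count=0 queue=[T4,T1] holders={T2,T3}
Step 9: signal(T2) -> count=0 queue=[T1] holders={T3,T4}
Step 10: signal(T4) -> count=0 queue=[] holders={T1,T3}
Step 11: wait(T2) -> count=0 queue=[T2] holders={T1,T3}
Step 12: signal(T3) -> count=0 queue=[] holders={T1,T2}
Step 13: wait(T3) -> count=0 queue=[T3] holders={T1,T2}
Step 14: signal(T2) -> count=0 queue=[] holders={T1,T3}
Step 15: signal(T1) -> count=1 queue=[] holders={T3}
Final holders: {T3} -> 1 thread(s)

Answer: 1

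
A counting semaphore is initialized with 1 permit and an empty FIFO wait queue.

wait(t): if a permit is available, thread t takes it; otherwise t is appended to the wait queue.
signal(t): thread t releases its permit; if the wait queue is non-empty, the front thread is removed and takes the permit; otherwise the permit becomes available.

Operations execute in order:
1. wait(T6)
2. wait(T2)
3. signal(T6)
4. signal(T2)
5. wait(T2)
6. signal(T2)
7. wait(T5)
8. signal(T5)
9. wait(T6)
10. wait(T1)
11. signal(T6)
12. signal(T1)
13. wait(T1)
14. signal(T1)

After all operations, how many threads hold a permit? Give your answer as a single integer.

Step 1: wait(T6) -> count=0 queue=[] holders={T6}
Step 2: wait(T2) -> count=0 queue=[T2] holders={T6}
Step 3: signal(T6) -> count=0 queue=[] holders={T2}
Step 4: signal(T2) -> count=1 queue=[] holders={none}
Step 5: wait(T2) -> count=0 queue=[] holders={T2}
Step 6: signal(T2) -> count=1 queue=[] holders={none}
Step 7: wait(T5) -> count=0 queue=[] holders={T5}
Step 8: signal(T5) -> count=1 queue=[] holders={none}
Step 9: wait(T6) -> count=0 queue=[] holders={T6}
Step 10: wait(T1) -> count=0 queue=[T1] holders={T6}
Step 11: signal(T6) -> count=0 queue=[] holders={T1}
Step 12: signal(T1) -> count=1 queue=[] holders={none}
Step 13: wait(T1) -> count=0 queue=[] holders={T1}
Step 14: signal(T1) -> count=1 queue=[] holders={none}
Final holders: {none} -> 0 thread(s)

Answer: 0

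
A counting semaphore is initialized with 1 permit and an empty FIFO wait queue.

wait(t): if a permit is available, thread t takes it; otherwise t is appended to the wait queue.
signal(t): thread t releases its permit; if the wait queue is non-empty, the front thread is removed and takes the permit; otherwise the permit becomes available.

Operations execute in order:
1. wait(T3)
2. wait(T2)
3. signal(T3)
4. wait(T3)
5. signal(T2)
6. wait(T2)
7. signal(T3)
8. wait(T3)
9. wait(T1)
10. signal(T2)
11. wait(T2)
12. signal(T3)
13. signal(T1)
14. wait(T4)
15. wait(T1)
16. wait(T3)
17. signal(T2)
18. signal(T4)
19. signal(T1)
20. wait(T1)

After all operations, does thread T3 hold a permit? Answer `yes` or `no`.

Answer: yes

Derivation:
Step 1: wait(T3) -> count=0 queue=[] holders={T3}
Step 2: wait(T2) -> count=0 queue=[T2] holders={T3}
Step 3: signal(T3) -> count=0 queue=[] holders={T2}
Step 4: wait(T3) -> count=0 queue=[T3] holders={T2}
Step 5: signal(T2) -> count=0 queue=[] holders={T3}
Step 6: wait(T2) -> count=0 queue=[T2] holders={T3}
Step 7: signal(T3) -> count=0 queue=[] holders={T2}
Step 8: wait(T3) -> count=0 queue=[T3] holders={T2}
Step 9: wait(T1) -> count=0 queue=[T3,T1] holders={T2}
Step 10: signal(T2) -> count=0 queue=[T1] holders={T3}
Step 11: wait(T2) -> count=0 queue=[T1,T2] holders={T3}
Step 12: signal(T3) -> count=0 queue=[T2] holders={T1}
Step 13: signal(T1) -> count=0 queue=[] holders={T2}
Step 14: wait(T4) -> count=0 queue=[T4] holders={T2}
Step 15: wait(T1) -> count=0 queue=[T4,T1] holders={T2}
Step 16: wait(T3) -> count=0 queue=[T4,T1,T3] holders={T2}
Step 17: signal(T2) -> count=0 queue=[T1,T3] holders={T4}
Step 18: signal(T4) -> count=0 queue=[T3] holders={T1}
Step 19: signal(T1) -> count=0 queue=[] holders={T3}
Step 20: wait(T1) -> count=0 queue=[T1] holders={T3}
Final holders: {T3} -> T3 in holders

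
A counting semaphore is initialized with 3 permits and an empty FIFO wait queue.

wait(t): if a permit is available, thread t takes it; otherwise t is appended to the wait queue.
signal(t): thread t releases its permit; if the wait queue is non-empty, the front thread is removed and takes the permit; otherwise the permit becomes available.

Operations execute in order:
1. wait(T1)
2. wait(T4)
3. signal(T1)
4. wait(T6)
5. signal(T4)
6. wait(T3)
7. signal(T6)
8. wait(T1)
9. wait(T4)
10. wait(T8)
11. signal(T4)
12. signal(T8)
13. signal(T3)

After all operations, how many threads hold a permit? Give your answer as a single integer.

Answer: 1

Derivation:
Step 1: wait(T1) -> count=2 queue=[] holders={T1}
Step 2: wait(T4) -> count=1 queue=[] holders={T1,T4}
Step 3: signal(T1) -> count=2 queue=[] holders={T4}
Step 4: wait(T6) -> count=1 queue=[] holders={T4,T6}
Step 5: signal(T4) -> count=2 queue=[] holders={T6}
Step 6: wait(T3) -> count=1 queue=[] holders={T3,T6}
Step 7: signal(T6) -> count=2 queue=[] holders={T3}
Step 8: wait(T1) -> count=1 queue=[] holders={T1,T3}
Step 9: wait(T4) -> count=0 queue=[] holders={T1,T3,T4}
Step 10: wait(T8) -> count=0 queue=[T8] holders={T1,T3,T4}
Step 11: signal(T4) -> count=0 queue=[] holders={T1,T3,T8}
Step 12: signal(T8) -> count=1 queue=[] holders={T1,T3}
Step 13: signal(T3) -> count=2 queue=[] holders={T1}
Final holders: {T1} -> 1 thread(s)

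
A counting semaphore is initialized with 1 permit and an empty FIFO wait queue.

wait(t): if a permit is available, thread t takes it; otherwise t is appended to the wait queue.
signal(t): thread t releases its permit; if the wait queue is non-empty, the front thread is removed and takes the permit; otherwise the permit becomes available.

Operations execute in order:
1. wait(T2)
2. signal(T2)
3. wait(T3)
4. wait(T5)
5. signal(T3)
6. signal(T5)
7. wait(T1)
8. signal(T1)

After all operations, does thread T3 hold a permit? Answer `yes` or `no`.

Answer: no

Derivation:
Step 1: wait(T2) -> count=0 queue=[] holders={T2}
Step 2: signal(T2) -> count=1 queue=[] holders={none}
Step 3: wait(T3) -> count=0 queue=[] holders={T3}
Step 4: wait(T5) -> count=0 queue=[T5] holders={T3}
Step 5: signal(T3) -> count=0 queue=[] holders={T5}
Step 6: signal(T5) -> count=1 queue=[] holders={none}
Step 7: wait(T1) -> count=0 queue=[] holders={T1}
Step 8: signal(T1) -> count=1 queue=[] holders={none}
Final holders: {none} -> T3 not in holders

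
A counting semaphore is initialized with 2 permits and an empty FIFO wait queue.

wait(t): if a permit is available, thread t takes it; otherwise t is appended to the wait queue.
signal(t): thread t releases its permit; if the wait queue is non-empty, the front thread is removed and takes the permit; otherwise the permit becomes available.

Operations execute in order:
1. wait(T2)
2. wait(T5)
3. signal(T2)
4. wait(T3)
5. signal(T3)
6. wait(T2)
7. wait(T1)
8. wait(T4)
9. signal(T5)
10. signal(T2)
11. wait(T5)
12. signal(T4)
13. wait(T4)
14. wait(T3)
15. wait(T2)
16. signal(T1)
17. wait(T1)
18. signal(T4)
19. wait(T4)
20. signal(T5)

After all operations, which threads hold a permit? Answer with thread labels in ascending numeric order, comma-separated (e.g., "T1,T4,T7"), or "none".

Answer: T2,T3

Derivation:
Step 1: wait(T2) -> count=1 queue=[] holders={T2}
Step 2: wait(T5) -> count=0 queue=[] holders={T2,T5}
Step 3: signal(T2) -> count=1 queue=[] holders={T5}
Step 4: wait(T3) -> count=0 queue=[] holders={T3,T5}
Step 5: signal(T3) -> count=1 queue=[] holders={T5}
Step 6: wait(T2) -> count=0 queue=[] holders={T2,T5}
Step 7: wait(T1) -> count=0 queue=[T1] holders={T2,T5}
Step 8: wait(T4) -> count=0 queue=[T1,T4] holders={T2,T5}
Step 9: signal(T5) -> count=0 queue=[T4] holders={T1,T2}
Step 10: signal(T2) -> count=0 queue=[] holders={T1,T4}
Step 11: wait(T5) -> count=0 queue=[T5] holders={T1,T4}
Step 12: signal(T4) -> count=0 queue=[] holders={T1,T5}
Step 13: wait(T4) -> count=0 queue=[T4] holders={T1,T5}
Step 14: wait(T3) -> count=0 queue=[T4,T3] holders={T1,T5}
Step 15: wait(T2) -> count=0 queue=[T4,T3,T2] holders={T1,T5}
Step 16: signal(T1) -> count=0 queue=[T3,T2] holders={T4,T5}
Step 17: wait(T1) -> count=0 queue=[T3,T2,T1] holders={T4,T5}
Step 18: signal(T4) -> count=0 queue=[T2,T1] holders={T3,T5}
Step 19: wait(T4) -> count=0 queue=[T2,T1,T4] holders={T3,T5}
Step 20: signal(T5) -> count=0 queue=[T1,T4] holders={T2,T3}
Final holders: T2,T3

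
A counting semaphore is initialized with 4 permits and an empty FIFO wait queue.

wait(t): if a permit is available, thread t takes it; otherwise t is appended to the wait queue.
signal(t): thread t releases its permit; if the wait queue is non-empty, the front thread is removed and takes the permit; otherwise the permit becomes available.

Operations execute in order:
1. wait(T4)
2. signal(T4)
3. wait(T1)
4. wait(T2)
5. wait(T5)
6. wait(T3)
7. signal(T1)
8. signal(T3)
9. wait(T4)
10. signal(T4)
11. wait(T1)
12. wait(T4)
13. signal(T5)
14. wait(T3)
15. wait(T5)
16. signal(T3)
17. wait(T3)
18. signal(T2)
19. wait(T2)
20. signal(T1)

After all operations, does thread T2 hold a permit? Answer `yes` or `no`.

Step 1: wait(T4) -> count=3 queue=[] holders={T4}
Step 2: signal(T4) -> count=4 queue=[] holders={none}
Step 3: wait(T1) -> count=3 queue=[] holders={T1}
Step 4: wait(T2) -> count=2 queue=[] holders={T1,T2}
Step 5: wait(T5) -> count=1 queue=[] holders={T1,T2,T5}
Step 6: wait(T3) -> count=0 queue=[] holders={T1,T2,T3,T5}
Step 7: signal(T1) -> count=1 queue=[] holders={T2,T3,T5}
Step 8: signal(T3) -> count=2 queue=[] holders={T2,T5}
Step 9: wait(T4) -> count=1 queue=[] holders={T2,T4,T5}
Step 10: signal(T4) -> count=2 queue=[] holders={T2,T5}
Step 11: wait(T1) -> count=1 queue=[] holders={T1,T2,T5}
Step 12: wait(T4) -> count=0 queue=[] holders={T1,T2,T4,T5}
Step 13: signal(T5) -> count=1 queue=[] holders={T1,T2,T4}
Step 14: wait(T3) -> count=0 queue=[] holders={T1,T2,T3,T4}
Step 15: wait(T5) -> count=0 queue=[T5] holders={T1,T2,T3,T4}
Step 16: signal(T3) -> count=0 queue=[] holders={T1,T2,T4,T5}
Step 17: wait(T3) -> count=0 queue=[T3] holders={T1,T2,T4,T5}
Step 18: signal(T2) -> count=0 queue=[] holders={T1,T3,T4,T5}
Step 19: wait(T2) -> count=0 queue=[T2] holders={T1,T3,T4,T5}
Step 20: signal(T1) -> count=0 queue=[] holders={T2,T3,T4,T5}
Final holders: {T2,T3,T4,T5} -> T2 in holders

Answer: yes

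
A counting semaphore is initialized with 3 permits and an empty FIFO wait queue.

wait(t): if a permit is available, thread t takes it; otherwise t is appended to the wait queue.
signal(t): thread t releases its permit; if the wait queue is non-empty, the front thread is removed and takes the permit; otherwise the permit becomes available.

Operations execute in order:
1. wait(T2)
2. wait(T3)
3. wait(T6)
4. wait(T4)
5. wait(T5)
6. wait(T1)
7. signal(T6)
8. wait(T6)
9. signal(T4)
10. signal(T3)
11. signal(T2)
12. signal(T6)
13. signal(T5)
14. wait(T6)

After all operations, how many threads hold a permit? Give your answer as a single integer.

Answer: 2

Derivation:
Step 1: wait(T2) -> count=2 queue=[] holders={T2}
Step 2: wait(T3) -> count=1 queue=[] holders={T2,T3}
Step 3: wait(T6) -> count=0 queue=[] holders={T2,T3,T6}
Step 4: wait(T4) -> count=0 queue=[T4] holders={T2,T3,T6}
Step 5: wait(T5) -> count=0 queue=[T4,T5] holders={T2,T3,T6}
Step 6: wait(T1) -> count=0 queue=[T4,T5,T1] holders={T2,T3,T6}
Step 7: signal(T6) -> count=0 queue=[T5,T1] holders={T2,T3,T4}
Step 8: wait(T6) -> count=0 queue=[T5,T1,T6] holders={T2,T3,T4}
Step 9: signal(T4) -> count=0 queue=[T1,T6] holders={T2,T3,T5}
Step 10: signal(T3) -> count=0 queue=[T6] holders={T1,T2,T5}
Step 11: signal(T2) -> count=0 queue=[] holders={T1,T5,T6}
Step 12: signal(T6) -> count=1 queue=[] holders={T1,T5}
Step 13: signal(T5) -> count=2 queue=[] holders={T1}
Step 14: wait(T6) -> count=1 queue=[] holders={T1,T6}
Final holders: {T1,T6} -> 2 thread(s)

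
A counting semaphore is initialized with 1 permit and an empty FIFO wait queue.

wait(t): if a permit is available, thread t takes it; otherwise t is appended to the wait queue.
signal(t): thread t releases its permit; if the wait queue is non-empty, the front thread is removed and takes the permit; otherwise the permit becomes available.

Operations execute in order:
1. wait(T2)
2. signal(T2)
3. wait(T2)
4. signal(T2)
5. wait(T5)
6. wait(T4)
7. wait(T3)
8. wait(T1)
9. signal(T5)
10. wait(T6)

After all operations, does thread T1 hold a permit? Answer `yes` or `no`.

Answer: no

Derivation:
Step 1: wait(T2) -> count=0 queue=[] holders={T2}
Step 2: signal(T2) -> count=1 queue=[] holders={none}
Step 3: wait(T2) -> count=0 queue=[] holders={T2}
Step 4: signal(T2) -> count=1 queue=[] holders={none}
Step 5: wait(T5) -> count=0 queue=[] holders={T5}
Step 6: wait(T4) -> count=0 queue=[T4] holders={T5}
Step 7: wait(T3) -> count=0 queue=[T4,T3] holders={T5}
Step 8: wait(T1) -> count=0 queue=[T4,T3,T1] holders={T5}
Step 9: signal(T5) -> count=0 queue=[T3,T1] holders={T4}
Step 10: wait(T6) -> count=0 queue=[T3,T1,T6] holders={T4}
Final holders: {T4} -> T1 not in holders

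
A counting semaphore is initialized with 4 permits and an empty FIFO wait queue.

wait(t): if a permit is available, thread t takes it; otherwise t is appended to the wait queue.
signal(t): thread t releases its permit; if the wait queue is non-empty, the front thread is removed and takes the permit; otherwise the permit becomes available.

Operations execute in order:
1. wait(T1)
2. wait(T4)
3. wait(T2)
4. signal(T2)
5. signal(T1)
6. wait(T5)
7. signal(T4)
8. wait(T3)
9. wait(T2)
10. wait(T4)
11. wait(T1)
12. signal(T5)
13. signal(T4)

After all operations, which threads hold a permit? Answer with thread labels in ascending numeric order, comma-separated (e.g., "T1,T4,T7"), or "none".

Answer: T1,T2,T3

Derivation:
Step 1: wait(T1) -> count=3 queue=[] holders={T1}
Step 2: wait(T4) -> count=2 queue=[] holders={T1,T4}
Step 3: wait(T2) -> count=1 queue=[] holders={T1,T2,T4}
Step 4: signal(T2) -> count=2 queue=[] holders={T1,T4}
Step 5: signal(T1) -> count=3 queue=[] holders={T4}
Step 6: wait(T5) -> count=2 queue=[] holders={T4,T5}
Step 7: signal(T4) -> count=3 queue=[] holders={T5}
Step 8: wait(T3) -> count=2 queue=[] holders={T3,T5}
Step 9: wait(T2) -> count=1 queue=[] holders={T2,T3,T5}
Step 10: wait(T4) -> count=0 queue=[] holders={T2,T3,T4,T5}
Step 11: wait(T1) -> count=0 queue=[T1] holders={T2,T3,T4,T5}
Step 12: signal(T5) -> count=0 queue=[] holders={T1,T2,T3,T4}
Step 13: signal(T4) -> count=1 queue=[] holders={T1,T2,T3}
Final holders: T1,T2,T3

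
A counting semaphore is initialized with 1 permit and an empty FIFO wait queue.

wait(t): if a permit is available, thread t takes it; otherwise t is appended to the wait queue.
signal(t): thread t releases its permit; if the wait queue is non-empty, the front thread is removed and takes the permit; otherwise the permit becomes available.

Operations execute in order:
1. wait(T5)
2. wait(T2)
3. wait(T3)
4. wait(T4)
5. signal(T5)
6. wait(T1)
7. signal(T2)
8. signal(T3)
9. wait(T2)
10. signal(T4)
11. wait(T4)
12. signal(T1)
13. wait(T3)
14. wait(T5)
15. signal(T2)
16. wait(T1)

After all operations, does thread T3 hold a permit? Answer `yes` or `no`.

Answer: no

Derivation:
Step 1: wait(T5) -> count=0 queue=[] holders={T5}
Step 2: wait(T2) -> count=0 queue=[T2] holders={T5}
Step 3: wait(T3) -> count=0 queue=[T2,T3] holders={T5}
Step 4: wait(T4) -> count=0 queue=[T2,T3,T4] holders={T5}
Step 5: signal(T5) -> count=0 queue=[T3,T4] holders={T2}
Step 6: wait(T1) -> count=0 queue=[T3,T4,T1] holders={T2}
Step 7: signal(T2) -> count=0 queue=[T4,T1] holders={T3}
Step 8: signal(T3) -> count=0 queue=[T1] holders={T4}
Step 9: wait(T2) -> count=0 queue=[T1,T2] holders={T4}
Step 10: signal(T4) -> count=0 queue=[T2] holders={T1}
Step 11: wait(T4) -> count=0 queue=[T2,T4] holders={T1}
Step 12: signal(T1) -> count=0 queue=[T4] holders={T2}
Step 13: wait(T3) -> count=0 queue=[T4,T3] holders={T2}
Step 14: wait(T5) -> count=0 queue=[T4,T3,T5] holders={T2}
Step 15: signal(T2) -> count=0 queue=[T3,T5] holders={T4}
Step 16: wait(T1) -> count=0 queue=[T3,T5,T1] holders={T4}
Final holders: {T4} -> T3 not in holders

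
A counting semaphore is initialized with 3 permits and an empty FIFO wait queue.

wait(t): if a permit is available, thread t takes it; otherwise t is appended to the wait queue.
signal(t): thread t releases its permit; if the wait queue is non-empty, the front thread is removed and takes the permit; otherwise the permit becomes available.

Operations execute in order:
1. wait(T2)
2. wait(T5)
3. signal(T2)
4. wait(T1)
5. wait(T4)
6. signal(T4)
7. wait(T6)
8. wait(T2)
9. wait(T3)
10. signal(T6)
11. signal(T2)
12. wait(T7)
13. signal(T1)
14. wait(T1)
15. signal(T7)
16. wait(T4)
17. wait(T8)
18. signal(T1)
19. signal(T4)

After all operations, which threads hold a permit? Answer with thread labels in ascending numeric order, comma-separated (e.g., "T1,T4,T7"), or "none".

Step 1: wait(T2) -> count=2 queue=[] holders={T2}
Step 2: wait(T5) -> count=1 queue=[] holders={T2,T5}
Step 3: signal(T2) -> count=2 queue=[] holders={T5}
Step 4: wait(T1) -> count=1 queue=[] holders={T1,T5}
Step 5: wait(T4) -> count=0 queue=[] holders={T1,T4,T5}
Step 6: signal(T4) -> count=1 queue=[] holders={T1,T5}
Step 7: wait(T6) -> count=0 queue=[] holders={T1,T5,T6}
Step 8: wait(T2) -> count=0 queue=[T2] holders={T1,T5,T6}
Step 9: wait(T3) -> count=0 queue=[T2,T3] holders={T1,T5,T6}
Step 10: signal(T6) -> count=0 queue=[T3] holders={T1,T2,T5}
Step 11: signal(T2) -> count=0 queue=[] holders={T1,T3,T5}
Step 12: wait(T7) -> count=0 queue=[T7] holders={T1,T3,T5}
Step 13: signal(T1) -> count=0 queue=[] holders={T3,T5,T7}
Step 14: wait(T1) -> count=0 queue=[T1] holders={T3,T5,T7}
Step 15: signal(T7) -> count=0 queue=[] holders={T1,T3,T5}
Step 16: wait(T4) -> count=0 queue=[T4] holders={T1,T3,T5}
Step 17: wait(T8) -> count=0 queue=[T4,T8] holders={T1,T3,T5}
Step 18: signal(T1) -> count=0 queue=[T8] holders={T3,T4,T5}
Step 19: signal(T4) -> count=0 queue=[] holders={T3,T5,T8}
Final holders: T3,T5,T8

Answer: T3,T5,T8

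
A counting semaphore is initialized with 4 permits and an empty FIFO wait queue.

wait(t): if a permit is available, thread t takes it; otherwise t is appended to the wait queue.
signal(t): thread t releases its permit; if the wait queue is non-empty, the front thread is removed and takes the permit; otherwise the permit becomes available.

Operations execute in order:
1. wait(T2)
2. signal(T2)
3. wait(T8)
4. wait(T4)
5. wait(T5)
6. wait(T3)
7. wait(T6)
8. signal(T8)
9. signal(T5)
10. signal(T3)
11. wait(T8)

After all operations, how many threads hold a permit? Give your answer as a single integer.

Answer: 3

Derivation:
Step 1: wait(T2) -> count=3 queue=[] holders={T2}
Step 2: signal(T2) -> count=4 queue=[] holders={none}
Step 3: wait(T8) -> count=3 queue=[] holders={T8}
Step 4: wait(T4) -> count=2 queue=[] holders={T4,T8}
Step 5: wait(T5) -> count=1 queue=[] holders={T4,T5,T8}
Step 6: wait(T3) -> count=0 queue=[] holders={T3,T4,T5,T8}
Step 7: wait(T6) -> count=0 queue=[T6] holders={T3,T4,T5,T8}
Step 8: signal(T8) -> count=0 queue=[] holders={T3,T4,T5,T6}
Step 9: signal(T5) -> count=1 queue=[] holders={T3,T4,T6}
Step 10: signal(T3) -> count=2 queue=[] holders={T4,T6}
Step 11: wait(T8) -> count=1 queue=[] holders={T4,T6,T8}
Final holders: {T4,T6,T8} -> 3 thread(s)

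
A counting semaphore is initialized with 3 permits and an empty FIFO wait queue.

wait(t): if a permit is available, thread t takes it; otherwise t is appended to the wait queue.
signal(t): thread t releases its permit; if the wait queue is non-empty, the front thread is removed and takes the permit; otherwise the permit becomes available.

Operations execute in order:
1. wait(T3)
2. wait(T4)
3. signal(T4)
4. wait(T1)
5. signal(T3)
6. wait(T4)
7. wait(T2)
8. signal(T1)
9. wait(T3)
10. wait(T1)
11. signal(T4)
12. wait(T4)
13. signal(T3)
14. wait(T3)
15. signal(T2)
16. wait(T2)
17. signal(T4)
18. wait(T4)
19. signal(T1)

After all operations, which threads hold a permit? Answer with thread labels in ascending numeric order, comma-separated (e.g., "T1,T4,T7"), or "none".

Answer: T2,T3,T4

Derivation:
Step 1: wait(T3) -> count=2 queue=[] holders={T3}
Step 2: wait(T4) -> count=1 queue=[] holders={T3,T4}
Step 3: signal(T4) -> count=2 queue=[] holders={T3}
Step 4: wait(T1) -> count=1 queue=[] holders={T1,T3}
Step 5: signal(T3) -> count=2 queue=[] holders={T1}
Step 6: wait(T4) -> count=1 queue=[] holders={T1,T4}
Step 7: wait(T2) -> count=0 queue=[] holders={T1,T2,T4}
Step 8: signal(T1) -> count=1 queue=[] holders={T2,T4}
Step 9: wait(T3) -> count=0 queue=[] holders={T2,T3,T4}
Step 10: wait(T1) -> count=0 queue=[T1] holders={T2,T3,T4}
Step 11: signal(T4) -> count=0 queue=[] holders={T1,T2,T3}
Step 12: wait(T4) -> count=0 queue=[T4] holders={T1,T2,T3}
Step 13: signal(T3) -> count=0 queue=[] holders={T1,T2,T4}
Step 14: wait(T3) -> count=0 queue=[T3] holders={T1,T2,T4}
Step 15: signal(T2) -> count=0 queue=[] holders={T1,T3,T4}
Step 16: wait(T2) -> count=0 queue=[T2] holders={T1,T3,T4}
Step 17: signal(T4) -> count=0 queue=[] holders={T1,T2,T3}
Step 18: wait(T4) -> count=0 queue=[T4] holders={T1,T2,T3}
Step 19: signal(T1) -> count=0 queue=[] holders={T2,T3,T4}
Final holders: T2,T3,T4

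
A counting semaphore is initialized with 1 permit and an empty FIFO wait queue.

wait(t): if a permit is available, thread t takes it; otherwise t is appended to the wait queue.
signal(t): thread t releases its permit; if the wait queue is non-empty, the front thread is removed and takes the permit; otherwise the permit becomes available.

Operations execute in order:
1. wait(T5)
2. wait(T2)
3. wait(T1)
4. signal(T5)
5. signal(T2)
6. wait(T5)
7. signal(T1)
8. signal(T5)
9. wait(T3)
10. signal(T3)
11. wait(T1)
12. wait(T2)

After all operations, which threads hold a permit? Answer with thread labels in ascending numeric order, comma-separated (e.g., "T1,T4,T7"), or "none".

Step 1: wait(T5) -> count=0 queue=[] holders={T5}
Step 2: wait(T2) -> count=0 queue=[T2] holders={T5}
Step 3: wait(T1) -> count=0 queue=[T2,T1] holders={T5}
Step 4: signal(T5) -> count=0 queue=[T1] holders={T2}
Step 5: signal(T2) -> count=0 queue=[] holders={T1}
Step 6: wait(T5) -> count=0 queue=[T5] holders={T1}
Step 7: signal(T1) -> count=0 queue=[] holders={T5}
Step 8: signal(T5) -> count=1 queue=[] holders={none}
Step 9: wait(T3) -> count=0 queue=[] holders={T3}
Step 10: signal(T3) -> count=1 queue=[] holders={none}
Step 11: wait(T1) -> count=0 queue=[] holders={T1}
Step 12: wait(T2) -> count=0 queue=[T2] holders={T1}
Final holders: T1

Answer: T1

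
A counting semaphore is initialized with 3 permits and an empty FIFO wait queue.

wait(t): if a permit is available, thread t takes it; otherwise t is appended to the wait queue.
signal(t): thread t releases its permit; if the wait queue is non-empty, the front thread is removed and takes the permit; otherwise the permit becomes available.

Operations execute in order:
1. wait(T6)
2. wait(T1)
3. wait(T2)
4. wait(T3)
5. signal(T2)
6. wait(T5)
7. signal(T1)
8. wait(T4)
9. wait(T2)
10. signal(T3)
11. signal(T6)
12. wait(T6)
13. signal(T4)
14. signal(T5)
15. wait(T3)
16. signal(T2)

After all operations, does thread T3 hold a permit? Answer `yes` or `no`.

Step 1: wait(T6) -> count=2 queue=[] holders={T6}
Step 2: wait(T1) -> count=1 queue=[] holders={T1,T6}
Step 3: wait(T2) -> count=0 queue=[] holders={T1,T2,T6}
Step 4: wait(T3) -> count=0 queue=[T3] holders={T1,T2,T6}
Step 5: signal(T2) -> count=0 queue=[] holders={T1,T3,T6}
Step 6: wait(T5) -> count=0 queue=[T5] holders={T1,T3,T6}
Step 7: signal(T1) -> count=0 queue=[] holders={T3,T5,T6}
Step 8: wait(T4) -> count=0 queue=[T4] holders={T3,T5,T6}
Step 9: wait(T2) -> count=0 queue=[T4,T2] holders={T3,T5,T6}
Step 10: signal(T3) -> count=0 queue=[T2] holders={T4,T5,T6}
Step 11: signal(T6) -> count=0 queue=[] holders={T2,T4,T5}
Step 12: wait(T6) -> count=0 queue=[T6] holders={T2,T4,T5}
Step 13: signal(T4) -> count=0 queue=[] holders={T2,T5,T6}
Step 14: signal(T5) -> count=1 queue=[] holders={T2,T6}
Step 15: wait(T3) -> count=0 queue=[] holders={T2,T3,T6}
Step 16: signal(T2) -> count=1 queue=[] holders={T3,T6}
Final holders: {T3,T6} -> T3 in holders

Answer: yes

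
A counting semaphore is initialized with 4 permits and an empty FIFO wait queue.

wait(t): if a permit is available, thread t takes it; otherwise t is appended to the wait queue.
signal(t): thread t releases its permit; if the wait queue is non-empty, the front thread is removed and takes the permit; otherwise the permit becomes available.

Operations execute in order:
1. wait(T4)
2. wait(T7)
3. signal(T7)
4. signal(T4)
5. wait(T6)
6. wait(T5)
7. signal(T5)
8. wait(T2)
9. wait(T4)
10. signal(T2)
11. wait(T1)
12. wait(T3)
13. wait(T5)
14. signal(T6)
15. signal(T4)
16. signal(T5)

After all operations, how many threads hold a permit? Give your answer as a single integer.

Answer: 2

Derivation:
Step 1: wait(T4) -> count=3 queue=[] holders={T4}
Step 2: wait(T7) -> count=2 queue=[] holders={T4,T7}
Step 3: signal(T7) -> count=3 queue=[] holders={T4}
Step 4: signal(T4) -> count=4 queue=[] holders={none}
Step 5: wait(T6) -> count=3 queue=[] holders={T6}
Step 6: wait(T5) -> count=2 queue=[] holders={T5,T6}
Step 7: signal(T5) -> count=3 queue=[] holders={T6}
Step 8: wait(T2) -> count=2 queue=[] holders={T2,T6}
Step 9: wait(T4) -> count=1 queue=[] holders={T2,T4,T6}
Step 10: signal(T2) -> count=2 queue=[] holders={T4,T6}
Step 11: wait(T1) -> count=1 queue=[] holders={T1,T4,T6}
Step 12: wait(T3) -> count=0 queue=[] holders={T1,T3,T4,T6}
Step 13: wait(T5) -> count=0 queue=[T5] holders={T1,T3,T4,T6}
Step 14: signal(T6) -> count=0 queue=[] holders={T1,T3,T4,T5}
Step 15: signal(T4) -> count=1 queue=[] holders={T1,T3,T5}
Step 16: signal(T5) -> count=2 queue=[] holders={T1,T3}
Final holders: {T1,T3} -> 2 thread(s)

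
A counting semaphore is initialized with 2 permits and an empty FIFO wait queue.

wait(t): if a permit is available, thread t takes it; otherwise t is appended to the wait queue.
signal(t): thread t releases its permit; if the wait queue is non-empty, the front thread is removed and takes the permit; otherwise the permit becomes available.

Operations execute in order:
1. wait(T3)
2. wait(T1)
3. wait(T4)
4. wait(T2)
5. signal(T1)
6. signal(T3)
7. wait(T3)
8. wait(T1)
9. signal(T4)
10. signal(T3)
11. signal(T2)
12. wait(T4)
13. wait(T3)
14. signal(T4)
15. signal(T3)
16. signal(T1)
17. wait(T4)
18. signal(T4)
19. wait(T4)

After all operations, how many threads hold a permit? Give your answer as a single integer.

Step 1: wait(T3) -> count=1 queue=[] holders={T3}
Step 2: wait(T1) -> count=0 queue=[] holders={T1,T3}
Step 3: wait(T4) -> count=0 queue=[T4] holders={T1,T3}
Step 4: wait(T2) -> count=0 queue=[T4,T2] holders={T1,T3}
Step 5: signal(T1) -> count=0 queue=[T2] holders={T3,T4}
Step 6: signal(T3) -> count=0 queue=[] holders={T2,T4}
Step 7: wait(T3) -> count=0 queue=[T3] holders={T2,T4}
Step 8: wait(T1) -> count=0 queue=[T3,T1] holders={T2,T4}
Step 9: signal(T4) -> count=0 queue=[T1] holders={T2,T3}
Step 10: signal(T3) -> count=0 queue=[] holders={T1,T2}
Step 11: signal(T2) -> count=1 queue=[] holders={T1}
Step 12: wait(T4) -> count=0 queue=[] holders={T1,T4}
Step 13: wait(T3) -> count=0 queue=[T3] holders={T1,T4}
Step 14: signal(T4) -> count=0 queue=[] holders={T1,T3}
Step 15: signal(T3) -> count=1 queue=[] holders={T1}
Step 16: signal(T1) -> count=2 queue=[] holders={none}
Step 17: wait(T4) -> count=1 queue=[] holders={T4}
Step 18: signal(T4) -> count=2 queue=[] holders={none}
Step 19: wait(T4) -> count=1 queue=[] holders={T4}
Final holders: {T4} -> 1 thread(s)

Answer: 1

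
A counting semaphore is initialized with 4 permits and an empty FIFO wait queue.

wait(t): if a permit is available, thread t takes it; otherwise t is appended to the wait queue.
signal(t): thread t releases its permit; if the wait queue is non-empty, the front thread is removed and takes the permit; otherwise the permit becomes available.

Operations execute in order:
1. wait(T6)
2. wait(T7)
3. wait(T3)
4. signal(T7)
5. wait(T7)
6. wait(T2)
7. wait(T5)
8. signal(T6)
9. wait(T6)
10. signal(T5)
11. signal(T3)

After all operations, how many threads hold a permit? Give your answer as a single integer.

Step 1: wait(T6) -> count=3 queue=[] holders={T6}
Step 2: wait(T7) -> count=2 queue=[] holders={T6,T7}
Step 3: wait(T3) -> count=1 queue=[] holders={T3,T6,T7}
Step 4: signal(T7) -> count=2 queue=[] holders={T3,T6}
Step 5: wait(T7) -> count=1 queue=[] holders={T3,T6,T7}
Step 6: wait(T2) -> count=0 queue=[] holders={T2,T3,T6,T7}
Step 7: wait(T5) -> count=0 queue=[T5] holders={T2,T3,T6,T7}
Step 8: signal(T6) -> count=0 queue=[] holders={T2,T3,T5,T7}
Step 9: wait(T6) -> count=0 queue=[T6] holders={T2,T3,T5,T7}
Step 10: signal(T5) -> count=0 queue=[] holders={T2,T3,T6,T7}
Step 11: signal(T3) -> count=1 queue=[] holders={T2,T6,T7}
Final holders: {T2,T6,T7} -> 3 thread(s)

Answer: 3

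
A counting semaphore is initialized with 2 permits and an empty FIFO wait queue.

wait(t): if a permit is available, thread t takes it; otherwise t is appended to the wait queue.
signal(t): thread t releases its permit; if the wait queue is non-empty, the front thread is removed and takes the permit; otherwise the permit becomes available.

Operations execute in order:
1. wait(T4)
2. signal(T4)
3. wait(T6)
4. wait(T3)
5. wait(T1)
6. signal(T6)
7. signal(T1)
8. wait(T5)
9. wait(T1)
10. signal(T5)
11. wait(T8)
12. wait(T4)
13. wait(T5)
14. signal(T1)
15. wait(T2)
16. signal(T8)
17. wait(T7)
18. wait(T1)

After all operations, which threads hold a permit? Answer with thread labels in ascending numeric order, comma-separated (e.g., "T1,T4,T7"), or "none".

Step 1: wait(T4) -> count=1 queue=[] holders={T4}
Step 2: signal(T4) -> count=2 queue=[] holders={none}
Step 3: wait(T6) -> count=1 queue=[] holders={T6}
Step 4: wait(T3) -> count=0 queue=[] holders={T3,T6}
Step 5: wait(T1) -> count=0 queue=[T1] holders={T3,T6}
Step 6: signal(T6) -> count=0 queue=[] holders={T1,T3}
Step 7: signal(T1) -> count=1 queue=[] holders={T3}
Step 8: wait(T5) -> count=0 queue=[] holders={T3,T5}
Step 9: wait(T1) -> count=0 queue=[T1] holders={T3,T5}
Step 10: signal(T5) -> count=0 queue=[] holders={T1,T3}
Step 11: wait(T8) -> count=0 queue=[T8] holders={T1,T3}
Step 12: wait(T4) -> count=0 queue=[T8,T4] holders={T1,T3}
Step 13: wait(T5) -> count=0 queue=[T8,T4,T5] holders={T1,T3}
Step 14: signal(T1) -> count=0 queue=[T4,T5] holders={T3,T8}
Step 15: wait(T2) -> count=0 queue=[T4,T5,T2] holders={T3,T8}
Step 16: signal(T8) -> count=0 queue=[T5,T2] holders={T3,T4}
Step 17: wait(T7) -> count=0 queue=[T5,T2,T7] holders={T3,T4}
Step 18: wait(T1) -> count=0 queue=[T5,T2,T7,T1] holders={T3,T4}
Final holders: T3,T4

Answer: T3,T4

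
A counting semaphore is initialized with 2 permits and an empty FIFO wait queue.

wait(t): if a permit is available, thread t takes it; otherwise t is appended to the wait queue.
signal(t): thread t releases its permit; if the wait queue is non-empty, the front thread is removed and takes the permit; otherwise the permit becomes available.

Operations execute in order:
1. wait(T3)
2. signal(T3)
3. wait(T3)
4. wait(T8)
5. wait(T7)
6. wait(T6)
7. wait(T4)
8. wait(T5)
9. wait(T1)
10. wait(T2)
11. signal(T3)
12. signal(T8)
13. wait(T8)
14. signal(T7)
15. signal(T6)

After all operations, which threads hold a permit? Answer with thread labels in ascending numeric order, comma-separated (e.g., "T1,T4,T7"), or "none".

Answer: T4,T5

Derivation:
Step 1: wait(T3) -> count=1 queue=[] holders={T3}
Step 2: signal(T3) -> count=2 queue=[] holders={none}
Step 3: wait(T3) -> count=1 queue=[] holders={T3}
Step 4: wait(T8) -> count=0 queue=[] holders={T3,T8}
Step 5: wait(T7) -> count=0 queue=[T7] holders={T3,T8}
Step 6: wait(T6) -> count=0 queue=[T7,T6] holders={T3,T8}
Step 7: wait(T4) -> count=0 queue=[T7,T6,T4] holders={T3,T8}
Step 8: wait(T5) -> count=0 queue=[T7,T6,T4,T5] holders={T3,T8}
Step 9: wait(T1) -> count=0 queue=[T7,T6,T4,T5,T1] holders={T3,T8}
Step 10: wait(T2) -> count=0 queue=[T7,T6,T4,T5,T1,T2] holders={T3,T8}
Step 11: signal(T3) -> count=0 queue=[T6,T4,T5,T1,T2] holders={T7,T8}
Step 12: signal(T8) -> count=0 queue=[T4,T5,T1,T2] holders={T6,T7}
Step 13: wait(T8) -> count=0 queue=[T4,T5,T1,T2,T8] holders={T6,T7}
Step 14: signal(T7) -> count=0 queue=[T5,T1,T2,T8] holders={T4,T6}
Step 15: signal(T6) -> count=0 queue=[T1,T2,T8] holders={T4,T5}
Final holders: T4,T5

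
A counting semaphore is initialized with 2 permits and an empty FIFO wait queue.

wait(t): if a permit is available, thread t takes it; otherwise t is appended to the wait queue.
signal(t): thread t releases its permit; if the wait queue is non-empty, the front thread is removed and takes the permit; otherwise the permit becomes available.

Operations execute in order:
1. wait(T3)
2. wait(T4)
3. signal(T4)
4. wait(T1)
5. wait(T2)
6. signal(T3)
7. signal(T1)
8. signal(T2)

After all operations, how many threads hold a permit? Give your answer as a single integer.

Step 1: wait(T3) -> count=1 queue=[] holders={T3}
Step 2: wait(T4) -> count=0 queue=[] holders={T3,T4}
Step 3: signal(T4) -> count=1 queue=[] holders={T3}
Step 4: wait(T1) -> count=0 queue=[] holders={T1,T3}
Step 5: wait(T2) -> count=0 queue=[T2] holders={T1,T3}
Step 6: signal(T3) -> count=0 queue=[] holders={T1,T2}
Step 7: signal(T1) -> count=1 queue=[] holders={T2}
Step 8: signal(T2) -> count=2 queue=[] holders={none}
Final holders: {none} -> 0 thread(s)

Answer: 0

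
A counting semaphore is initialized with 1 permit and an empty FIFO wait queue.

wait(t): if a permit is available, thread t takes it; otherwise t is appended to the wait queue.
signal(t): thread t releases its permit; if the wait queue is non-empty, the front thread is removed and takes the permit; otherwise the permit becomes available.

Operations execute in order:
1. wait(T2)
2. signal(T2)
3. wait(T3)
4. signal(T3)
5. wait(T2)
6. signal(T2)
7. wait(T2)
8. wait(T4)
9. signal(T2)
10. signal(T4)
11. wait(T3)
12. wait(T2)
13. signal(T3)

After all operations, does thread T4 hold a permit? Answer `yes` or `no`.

Answer: no

Derivation:
Step 1: wait(T2) -> count=0 queue=[] holders={T2}
Step 2: signal(T2) -> count=1 queue=[] holders={none}
Step 3: wait(T3) -> count=0 queue=[] holders={T3}
Step 4: signal(T3) -> count=1 queue=[] holders={none}
Step 5: wait(T2) -> count=0 queue=[] holders={T2}
Step 6: signal(T2) -> count=1 queue=[] holders={none}
Step 7: wait(T2) -> count=0 queue=[] holders={T2}
Step 8: wait(T4) -> count=0 queue=[T4] holders={T2}
Step 9: signal(T2) -> count=0 queue=[] holders={T4}
Step 10: signal(T4) -> count=1 queue=[] holders={none}
Step 11: wait(T3) -> count=0 queue=[] holders={T3}
Step 12: wait(T2) -> count=0 queue=[T2] holders={T3}
Step 13: signal(T3) -> count=0 queue=[] holders={T2}
Final holders: {T2} -> T4 not in holders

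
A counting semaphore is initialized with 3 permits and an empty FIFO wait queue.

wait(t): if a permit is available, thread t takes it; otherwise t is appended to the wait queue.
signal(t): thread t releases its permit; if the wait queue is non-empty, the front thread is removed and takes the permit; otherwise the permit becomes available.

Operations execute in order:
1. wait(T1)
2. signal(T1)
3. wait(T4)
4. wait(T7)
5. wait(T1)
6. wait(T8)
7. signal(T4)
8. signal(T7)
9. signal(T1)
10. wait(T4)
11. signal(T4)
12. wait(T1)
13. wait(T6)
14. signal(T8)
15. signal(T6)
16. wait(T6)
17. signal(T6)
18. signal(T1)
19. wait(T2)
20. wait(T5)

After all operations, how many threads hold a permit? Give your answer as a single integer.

Answer: 2

Derivation:
Step 1: wait(T1) -> count=2 queue=[] holders={T1}
Step 2: signal(T1) -> count=3 queue=[] holders={none}
Step 3: wait(T4) -> count=2 queue=[] holders={T4}
Step 4: wait(T7) -> count=1 queue=[] holders={T4,T7}
Step 5: wait(T1) -> count=0 queue=[] holders={T1,T4,T7}
Step 6: wait(T8) -> count=0 queue=[T8] holders={T1,T4,T7}
Step 7: signal(T4) -> count=0 queue=[] holders={T1,T7,T8}
Step 8: signal(T7) -> count=1 queue=[] holders={T1,T8}
Step 9: signal(T1) -> count=2 queue=[] holders={T8}
Step 10: wait(T4) -> count=1 queue=[] holders={T4,T8}
Step 11: signal(T4) -> count=2 queue=[] holders={T8}
Step 12: wait(T1) -> count=1 queue=[] holders={T1,T8}
Step 13: wait(T6) -> count=0 queue=[] holders={T1,T6,T8}
Step 14: signal(T8) -> count=1 queue=[] holders={T1,T6}
Step 15: signal(T6) -> count=2 queue=[] holders={T1}
Step 16: wait(T6) -> count=1 queue=[] holders={T1,T6}
Step 17: signal(T6) -> count=2 queue=[] holders={T1}
Step 18: signal(T1) -> count=3 queue=[] holders={none}
Step 19: wait(T2) -> count=2 queue=[] holders={T2}
Step 20: wait(T5) -> count=1 queue=[] holders={T2,T5}
Final holders: {T2,T5} -> 2 thread(s)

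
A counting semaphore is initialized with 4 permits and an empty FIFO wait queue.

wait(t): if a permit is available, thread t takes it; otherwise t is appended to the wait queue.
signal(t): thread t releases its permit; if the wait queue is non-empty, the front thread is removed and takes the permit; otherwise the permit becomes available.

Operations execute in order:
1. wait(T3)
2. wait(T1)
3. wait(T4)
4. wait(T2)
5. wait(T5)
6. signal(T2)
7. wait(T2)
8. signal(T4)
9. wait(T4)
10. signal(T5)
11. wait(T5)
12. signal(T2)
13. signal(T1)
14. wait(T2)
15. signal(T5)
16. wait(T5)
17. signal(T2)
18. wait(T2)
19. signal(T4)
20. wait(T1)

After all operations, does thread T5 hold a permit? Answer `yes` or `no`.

Answer: yes

Derivation:
Step 1: wait(T3) -> count=3 queue=[] holders={T3}
Step 2: wait(T1) -> count=2 queue=[] holders={T1,T3}
Step 3: wait(T4) -> count=1 queue=[] holders={T1,T3,T4}
Step 4: wait(T2) -> count=0 queue=[] holders={T1,T2,T3,T4}
Step 5: wait(T5) -> count=0 queue=[T5] holders={T1,T2,T3,T4}
Step 6: signal(T2) -> count=0 queue=[] holders={T1,T3,T4,T5}
Step 7: wait(T2) -> count=0 queue=[T2] holders={T1,T3,T4,T5}
Step 8: signal(T4) -> count=0 queue=[] holders={T1,T2,T3,T5}
Step 9: wait(T4) -> count=0 queue=[T4] holders={T1,T2,T3,T5}
Step 10: signal(T5) -> count=0 queue=[] holders={T1,T2,T3,T4}
Step 11: wait(T5) -> count=0 queue=[T5] holders={T1,T2,T3,T4}
Step 12: signal(T2) -> count=0 queue=[] holders={T1,T3,T4,T5}
Step 13: signal(T1) -> count=1 queue=[] holders={T3,T4,T5}
Step 14: wait(T2) -> count=0 queue=[] holders={T2,T3,T4,T5}
Step 15: signal(T5) -> count=1 queue=[] holders={T2,T3,T4}
Step 16: wait(T5) -> count=0 queue=[] holders={T2,T3,T4,T5}
Step 17: signal(T2) -> count=1 queue=[] holders={T3,T4,T5}
Step 18: wait(T2) -> count=0 queue=[] holders={T2,T3,T4,T5}
Step 19: signal(T4) -> count=1 queue=[] holders={T2,T3,T5}
Step 20: wait(T1) -> count=0 queue=[] holders={T1,T2,T3,T5}
Final holders: {T1,T2,T3,T5} -> T5 in holders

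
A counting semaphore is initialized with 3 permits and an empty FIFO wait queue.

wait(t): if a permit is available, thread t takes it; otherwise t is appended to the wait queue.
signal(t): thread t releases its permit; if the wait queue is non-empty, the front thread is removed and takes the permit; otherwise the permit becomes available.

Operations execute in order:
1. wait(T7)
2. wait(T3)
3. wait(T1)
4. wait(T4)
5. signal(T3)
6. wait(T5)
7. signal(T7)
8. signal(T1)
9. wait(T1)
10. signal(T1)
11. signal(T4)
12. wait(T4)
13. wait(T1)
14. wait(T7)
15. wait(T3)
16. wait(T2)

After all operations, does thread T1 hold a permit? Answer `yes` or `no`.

Step 1: wait(T7) -> count=2 queue=[] holders={T7}
Step 2: wait(T3) -> count=1 queue=[] holders={T3,T7}
Step 3: wait(T1) -> count=0 queue=[] holders={T1,T3,T7}
Step 4: wait(T4) -> count=0 queue=[T4] holders={T1,T3,T7}
Step 5: signal(T3) -> count=0 queue=[] holders={T1,T4,T7}
Step 6: wait(T5) -> count=0 queue=[T5] holders={T1,T4,T7}
Step 7: signal(T7) -> count=0 queue=[] holders={T1,T4,T5}
Step 8: signal(T1) -> count=1 queue=[] holders={T4,T5}
Step 9: wait(T1) -> count=0 queue=[] holders={T1,T4,T5}
Step 10: signal(T1) -> count=1 queue=[] holders={T4,T5}
Step 11: signal(T4) -> count=2 queue=[] holders={T5}
Step 12: wait(T4) -> count=1 queue=[] holders={T4,T5}
Step 13: wait(T1) -> count=0 queue=[] holders={T1,T4,T5}
Step 14: wait(T7) -> count=0 queue=[T7] holders={T1,T4,T5}
Step 15: wait(T3) -> count=0 queue=[T7,T3] holders={T1,T4,T5}
Step 16: wait(T2) -> count=0 queue=[T7,T3,T2] holders={T1,T4,T5}
Final holders: {T1,T4,T5} -> T1 in holders

Answer: yes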